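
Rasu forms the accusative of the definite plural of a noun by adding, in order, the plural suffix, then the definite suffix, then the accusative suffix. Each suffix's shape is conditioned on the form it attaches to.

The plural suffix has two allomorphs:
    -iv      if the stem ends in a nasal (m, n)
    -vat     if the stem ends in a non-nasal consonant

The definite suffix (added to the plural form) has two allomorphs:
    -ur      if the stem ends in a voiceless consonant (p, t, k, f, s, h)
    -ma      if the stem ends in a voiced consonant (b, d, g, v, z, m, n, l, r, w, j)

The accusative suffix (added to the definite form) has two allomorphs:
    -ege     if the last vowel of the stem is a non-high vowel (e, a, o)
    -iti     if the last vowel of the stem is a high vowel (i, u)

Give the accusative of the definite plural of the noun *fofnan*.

*fofnan* — final consonant /n/ (a nasal) → -iv → *fofnaniv*.
The plural form *fofnaniv*: final consonant = /v/, voiced → -ma → *fofnanivma*.
The last vowel of the definite form *fofnanivma* is /a/, which is a non-high vowel, so the accusative suffix is -ege, giving *fofnanivmaege*.

fofnanivmaege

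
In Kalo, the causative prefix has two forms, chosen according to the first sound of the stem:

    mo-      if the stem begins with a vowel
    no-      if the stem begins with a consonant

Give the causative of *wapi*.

*wapi* — first sound /w/ (a consonant) → no- → *nowapi*.

nowapi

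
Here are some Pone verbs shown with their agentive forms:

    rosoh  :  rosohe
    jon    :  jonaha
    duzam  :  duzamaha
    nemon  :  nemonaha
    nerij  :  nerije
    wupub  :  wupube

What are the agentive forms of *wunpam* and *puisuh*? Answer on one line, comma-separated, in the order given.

The suffix is conditioned by the final consonant: -aha when the stem ends in a nasal (*jon*, *duzam*, *nemon*); -e when the stem ends in a non-nasal consonant (*rosoh*, *nerij*, *wupub*).
Since the final consonant of *wunpam* is /m/ (a nasal), it takes -aha, giving *wunpamaha*.
*puisuh*: final consonant = /h/, non-nasal → -e → *puisuhe*.

wunpamaha, puisuhe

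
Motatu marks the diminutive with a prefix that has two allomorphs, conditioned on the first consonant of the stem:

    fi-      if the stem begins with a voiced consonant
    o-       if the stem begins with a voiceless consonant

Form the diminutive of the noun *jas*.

Since the first consonant of *jas* is /j/ (voiced), it takes fi-, giving *fijas*.

fijas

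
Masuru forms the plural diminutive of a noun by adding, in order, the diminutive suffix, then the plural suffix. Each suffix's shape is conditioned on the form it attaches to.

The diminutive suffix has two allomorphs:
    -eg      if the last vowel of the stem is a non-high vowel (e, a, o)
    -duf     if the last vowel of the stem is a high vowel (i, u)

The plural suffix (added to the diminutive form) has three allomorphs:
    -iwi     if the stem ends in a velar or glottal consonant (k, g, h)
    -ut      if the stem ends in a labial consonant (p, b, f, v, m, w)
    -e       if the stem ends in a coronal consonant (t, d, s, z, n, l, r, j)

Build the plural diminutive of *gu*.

*gu* — last vowel /u/ (a high vowel) → -duf → *guduf*.
The diminutive form *guduf* — final consonant /f/ (labial) → -ut → *gudufut*.

gudufut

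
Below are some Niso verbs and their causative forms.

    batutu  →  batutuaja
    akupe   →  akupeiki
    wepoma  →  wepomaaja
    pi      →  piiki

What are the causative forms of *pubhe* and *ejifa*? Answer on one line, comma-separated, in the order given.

pubheiki, ejifaaja

Looking at the last vowel of each stem: -iki when the last vowel of the stem is a front vowel (*akupe*, *pi*); -aja when the last vowel of the stem is a back vowel (*batutu*, *wepoma*).
*pubhe*: last vowel = /e/, a front vowel → -iki → *pubheiki*.
*ejifa*: last vowel = /a/, a back vowel → -aja → *ejifaaja*.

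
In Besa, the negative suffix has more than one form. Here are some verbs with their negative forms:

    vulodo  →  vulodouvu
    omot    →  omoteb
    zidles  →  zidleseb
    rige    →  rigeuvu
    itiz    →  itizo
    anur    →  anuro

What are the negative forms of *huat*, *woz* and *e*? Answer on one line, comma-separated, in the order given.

Looking at the final sound of each stem: -eb when the stem ends in a voiceless consonant (*omot*, *zidles*); -o when the stem ends in a voiced consonant (*itiz*, *anur*); -uvu when the stem ends in a vowel (*vulodo*, *rige*).
Since the final sound of *huat* is /t/ (a voiceless consonant), it takes -eb, giving *huateb*.
*woz* — final sound /z/ (a voiced consonant) → -o → *wozo*.
The final sound of *e* is /e/, which is a vowel, so the suffix is -uvu, giving *euvu*.

huateb, wozo, euvu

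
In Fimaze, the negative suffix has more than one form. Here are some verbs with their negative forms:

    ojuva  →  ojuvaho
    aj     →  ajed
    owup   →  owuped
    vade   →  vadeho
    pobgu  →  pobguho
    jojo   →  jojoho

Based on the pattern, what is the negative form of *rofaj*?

rofajed

Looking at the final sound of each stem: -ed when the stem ends in a consonant (*aj*, *owup*); -ho when the stem ends in a vowel (*ojuva*, *vade*, *pobgu*, *jojo*).
Since the final sound of *rofaj* is /j/ (a consonant), it takes -ed, giving *rofajed*.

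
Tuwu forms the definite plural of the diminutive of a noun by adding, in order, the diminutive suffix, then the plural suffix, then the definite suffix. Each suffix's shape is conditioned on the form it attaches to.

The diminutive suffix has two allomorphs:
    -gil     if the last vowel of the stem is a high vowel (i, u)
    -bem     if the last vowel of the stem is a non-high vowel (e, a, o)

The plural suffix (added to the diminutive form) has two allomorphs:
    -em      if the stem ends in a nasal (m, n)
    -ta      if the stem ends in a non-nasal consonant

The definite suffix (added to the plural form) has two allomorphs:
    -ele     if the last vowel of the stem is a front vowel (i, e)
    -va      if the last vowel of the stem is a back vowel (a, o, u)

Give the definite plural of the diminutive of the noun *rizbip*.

rizbipgiltava

Since the last vowel of *rizbip* is /i/ (a high vowel), it takes -gil, giving *rizbipgil*.
The diminutive form *rizbipgil*: final consonant = /l/, non-nasal → -ta → *rizbipgilta*.
The last vowel of the plural form *rizbipgilta* is /a/, which is a back vowel, so the definite suffix is -va, giving *rizbipgiltava*.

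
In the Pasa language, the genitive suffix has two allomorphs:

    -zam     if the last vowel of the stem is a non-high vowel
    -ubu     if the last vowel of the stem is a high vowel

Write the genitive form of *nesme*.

nesmezam

The last vowel of *nesme* is /e/, which is a non-high vowel, so the suffix is -zam, giving *nesmezam*.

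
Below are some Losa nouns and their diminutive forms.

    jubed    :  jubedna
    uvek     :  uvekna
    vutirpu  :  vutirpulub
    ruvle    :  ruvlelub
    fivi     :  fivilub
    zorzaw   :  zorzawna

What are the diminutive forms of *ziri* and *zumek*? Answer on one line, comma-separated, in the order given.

The suffix is conditioned by the final sound: -na when the stem ends in a consonant (*jubed*, *uvek*, *zorzaw*); -lub when the stem ends in a vowel (*vutirpu*, *ruvle*, *fivi*).
Since the final sound of *ziri* is /i/ (a vowel), it takes -lub, giving *zirilub*.
Since the final sound of *zumek* is /k/ (a consonant), it takes -na, giving *zumekna*.

zirilub, zumekna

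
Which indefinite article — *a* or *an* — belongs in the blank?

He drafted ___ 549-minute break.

The indefinite article is chosen by the initial *sound* of the following word, not its spelling.
The number *549* is spoken "five hundred …", beginning with /faɪv/ — a consonant sound.
So the article is *a*: He drafted a 549-minute break.

a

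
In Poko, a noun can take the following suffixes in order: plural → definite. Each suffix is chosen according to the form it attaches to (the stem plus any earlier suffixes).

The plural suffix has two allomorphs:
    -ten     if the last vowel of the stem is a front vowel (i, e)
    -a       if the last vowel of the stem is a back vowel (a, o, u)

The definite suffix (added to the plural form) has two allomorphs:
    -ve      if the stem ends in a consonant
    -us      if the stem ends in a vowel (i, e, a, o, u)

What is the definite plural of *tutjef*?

tutjeftenve

Since the last vowel of *tutjef* is /e/ (a front vowel), it takes -ten, giving *tutjeften*.
Since the final sound of the plural form *tutjeften* is /n/ (a consonant), it takes -ve, giving *tutjeftenve*.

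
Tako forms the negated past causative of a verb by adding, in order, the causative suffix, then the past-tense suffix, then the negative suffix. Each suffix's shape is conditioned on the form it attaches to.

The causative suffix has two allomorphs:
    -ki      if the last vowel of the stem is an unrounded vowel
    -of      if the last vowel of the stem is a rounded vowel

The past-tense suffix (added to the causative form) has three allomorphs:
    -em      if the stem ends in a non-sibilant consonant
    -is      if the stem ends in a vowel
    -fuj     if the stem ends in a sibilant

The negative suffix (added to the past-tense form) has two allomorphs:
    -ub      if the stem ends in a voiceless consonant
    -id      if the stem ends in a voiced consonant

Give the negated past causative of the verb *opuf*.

*opuf* — last vowel /u/ (a rounded vowel) → -of → *opufof*.
The causative form *opufof*: final sound = /f/, a non-sibilant consonant → -em → *opufofem*.
The final consonant of the past-tense form *opufofem* is /m/, which is voiced, so the negative suffix is -id, giving *opufofemid*.

opufofemid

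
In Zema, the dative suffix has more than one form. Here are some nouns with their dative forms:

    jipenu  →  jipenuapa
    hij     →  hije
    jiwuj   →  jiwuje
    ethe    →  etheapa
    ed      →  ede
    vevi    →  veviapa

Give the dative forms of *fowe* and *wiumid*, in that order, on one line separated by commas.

foweapa, wiumide

The alternation tracks the final sound of the stem — -e when the stem ends in a consonant (*hij*, *jiwuj*, *ed*); -apa when the stem ends in a vowel (*jipenu*, *ethe*, *vevi*).
Since the final sound of *fowe* is /e/ (a vowel), it takes -apa, giving *foweapa*.
The final sound of *wiumid* is /d/, which is a consonant, so the suffix is -e, giving *wiumide*.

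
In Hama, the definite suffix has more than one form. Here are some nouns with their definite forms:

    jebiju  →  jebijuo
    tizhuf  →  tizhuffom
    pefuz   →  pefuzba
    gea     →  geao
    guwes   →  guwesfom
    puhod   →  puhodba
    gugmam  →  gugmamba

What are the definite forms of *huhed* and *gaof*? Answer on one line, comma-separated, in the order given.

huhedba, gaoffom

The suffix is conditioned by the final sound: -fom when the stem ends in a voiceless consonant (*tizhuf*, *guwes*); -ba when the stem ends in a voiced consonant (*pefuz*, *puhod*, *gugmam*); -o when the stem ends in a vowel (*jebiju*, *gea*).
The final sound of *huhed* is /d/, which is a voiced consonant, so the suffix is -ba, giving *huhedba*.
Since the final sound of *gaof* is /f/ (a voiceless consonant), it takes -fom, giving *gaoffom*.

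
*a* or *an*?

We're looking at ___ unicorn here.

The indefinite article is chosen by the initial *sound* of the following word, not its spelling.
*unicorn* begins with the sound /juː/ (u pronounced /juː/) — a consonant sound.
So the article is *a*: We're looking at a unicorn here.

a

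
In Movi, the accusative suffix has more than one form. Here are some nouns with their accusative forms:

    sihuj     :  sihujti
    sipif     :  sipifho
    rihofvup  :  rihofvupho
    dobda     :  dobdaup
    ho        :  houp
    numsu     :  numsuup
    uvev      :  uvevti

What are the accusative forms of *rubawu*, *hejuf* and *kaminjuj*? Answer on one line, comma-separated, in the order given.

The alternation tracks the final sound of the stem — -ho when the stem ends in a voiceless consonant (*sipif*, *rihofvup*); -ti when the stem ends in a voiced consonant (*sihuj*, *uvev*); -up when the stem ends in a vowel (*dobda*, *ho*, *numsu*).
*rubawu*: final sound = /u/, a vowel → -up → *rubawuup*.
*hejuf* — final sound /f/ (a voiceless consonant) → -ho → *hejufho*.
*kaminjuj*: final sound = /j/, a voiced consonant → -ti → *kaminjujti*.

rubawuup, hejufho, kaminjujti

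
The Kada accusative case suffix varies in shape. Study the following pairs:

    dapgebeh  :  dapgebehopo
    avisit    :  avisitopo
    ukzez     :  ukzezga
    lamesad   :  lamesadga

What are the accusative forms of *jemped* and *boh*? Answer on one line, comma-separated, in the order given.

Looking at the final consonant of each stem: -opo when the stem ends in a voiceless consonant (*dapgebeh*, *avisit*); -ga when the stem ends in a voiced consonant (*ukzez*, *lamesad*).
*jemped*: final consonant = /d/, voiced → -ga → *jempedga*.
*boh* — final consonant /h/ (voiceless) → -opo → *bohopo*.

jempedga, bohopo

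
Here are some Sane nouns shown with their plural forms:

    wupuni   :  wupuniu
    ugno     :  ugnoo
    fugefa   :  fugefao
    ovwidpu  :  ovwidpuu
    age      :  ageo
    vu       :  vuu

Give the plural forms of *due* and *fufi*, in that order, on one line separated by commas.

The pattern is height harmony: -u when the last vowel of the stem is a high vowel (*wupuni*, *ovwidpu*, *vu*); -o when the last vowel of the stem is a non-high vowel (*ugno*, *fugefa*, *age*).
Since the last vowel of *due* is /e/ (a non-high vowel), it takes -o, giving *dueo*.
Since the last vowel of *fufi* is /i/ (a high vowel), it takes -u, giving *fufiu*.

dueo, fufiu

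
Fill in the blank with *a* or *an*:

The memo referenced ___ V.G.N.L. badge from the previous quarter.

The indefinite article is chosen by the initial *sound* of the following word, not its spelling.
The initialism *V.G.N.L.* is read letter by letter; the first letter, V, is pronounced /viː/, which begins with a consonant sound.
So the article is *a*: The memo referenced a V.G.N.L. badge from the previous quarter.

a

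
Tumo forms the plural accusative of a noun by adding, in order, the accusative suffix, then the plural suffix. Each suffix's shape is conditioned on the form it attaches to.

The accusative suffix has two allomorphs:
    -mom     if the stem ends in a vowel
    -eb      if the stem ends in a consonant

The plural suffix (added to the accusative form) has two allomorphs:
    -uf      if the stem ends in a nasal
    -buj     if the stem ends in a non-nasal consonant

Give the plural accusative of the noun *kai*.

kaimomuf

The final sound of *kai* is /i/, which is a vowel, so the accusative suffix is -mom, giving *kaimom*.
The final consonant of the accusative form *kaimom* is /m/, which is a nasal, so the plural suffix is -uf, giving *kaimomuf*.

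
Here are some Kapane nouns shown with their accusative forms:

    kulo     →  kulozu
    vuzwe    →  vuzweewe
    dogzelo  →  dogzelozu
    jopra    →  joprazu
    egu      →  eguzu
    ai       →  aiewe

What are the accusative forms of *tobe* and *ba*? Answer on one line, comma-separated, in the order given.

tobeewe, bazu

The pattern is front/back vowel harmony: -ewe when the last vowel of the stem is a front vowel (*vuzwe*, *ai*); -zu when the last vowel of the stem is a back vowel (*kulo*, *dogzelo*, *jopra*, *egu*).
*tobe* — last vowel /e/ (a front vowel) → -ewe → *tobeewe*.
Since the last vowel of *ba* is /a/ (a back vowel), it takes -zu, giving *bazu*.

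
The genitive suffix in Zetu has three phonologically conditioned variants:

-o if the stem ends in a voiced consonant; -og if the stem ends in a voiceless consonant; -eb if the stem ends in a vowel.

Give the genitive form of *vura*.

vuraeb

The final sound of *vura* is /a/, which is a vowel, so the suffix is -eb, giving *vuraeb*.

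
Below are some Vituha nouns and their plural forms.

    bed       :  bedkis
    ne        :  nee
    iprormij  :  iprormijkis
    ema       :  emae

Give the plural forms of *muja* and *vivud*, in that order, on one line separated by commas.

The pattern is consonant vs. vowel: -kis when the stem ends in a consonant (*bed*, *iprormij*); -e when the stem ends in a vowel (*ne*, *ema*).
*muja*: final sound = /a/, a vowel → -e → *mujae*.
The final sound of *vivud* is /d/, which is a consonant, so the suffix is -kis, giving *vivudkis*.

mujae, vivudkis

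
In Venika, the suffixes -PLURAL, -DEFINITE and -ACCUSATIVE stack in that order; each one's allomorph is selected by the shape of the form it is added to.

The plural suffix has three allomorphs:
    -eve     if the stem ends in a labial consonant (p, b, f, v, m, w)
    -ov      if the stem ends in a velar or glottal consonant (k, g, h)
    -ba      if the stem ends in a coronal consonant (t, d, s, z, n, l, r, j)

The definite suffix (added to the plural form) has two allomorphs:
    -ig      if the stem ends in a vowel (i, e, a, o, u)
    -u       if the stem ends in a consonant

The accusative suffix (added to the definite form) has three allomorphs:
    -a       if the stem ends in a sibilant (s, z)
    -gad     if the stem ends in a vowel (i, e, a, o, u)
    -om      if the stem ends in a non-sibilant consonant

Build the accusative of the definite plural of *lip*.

*lip* — final consonant /p/ (labial) → -eve → *lipeve*.
The plural form *lipeve* — final sound /e/ (a vowel) → -ig → *lipeveig*.
Since the final sound of the definite form *lipeveig* is /g/ (a non-sibilant consonant), it takes -om, giving *lipeveigom*.

lipeveigom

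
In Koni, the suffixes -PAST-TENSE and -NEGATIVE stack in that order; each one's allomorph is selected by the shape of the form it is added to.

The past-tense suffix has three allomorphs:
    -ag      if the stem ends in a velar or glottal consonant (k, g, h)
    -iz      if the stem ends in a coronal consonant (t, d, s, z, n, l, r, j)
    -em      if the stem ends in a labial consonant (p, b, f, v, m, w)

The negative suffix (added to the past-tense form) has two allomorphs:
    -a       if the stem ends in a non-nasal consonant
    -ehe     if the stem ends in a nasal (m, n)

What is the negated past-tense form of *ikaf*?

ikafemehe

Since the final consonant of *ikaf* is /f/ (labial), it takes -em, giving *ikafem*.
The past-tense form *ikafem* — final consonant /m/ (a nasal) → -ehe → *ikafemehe*.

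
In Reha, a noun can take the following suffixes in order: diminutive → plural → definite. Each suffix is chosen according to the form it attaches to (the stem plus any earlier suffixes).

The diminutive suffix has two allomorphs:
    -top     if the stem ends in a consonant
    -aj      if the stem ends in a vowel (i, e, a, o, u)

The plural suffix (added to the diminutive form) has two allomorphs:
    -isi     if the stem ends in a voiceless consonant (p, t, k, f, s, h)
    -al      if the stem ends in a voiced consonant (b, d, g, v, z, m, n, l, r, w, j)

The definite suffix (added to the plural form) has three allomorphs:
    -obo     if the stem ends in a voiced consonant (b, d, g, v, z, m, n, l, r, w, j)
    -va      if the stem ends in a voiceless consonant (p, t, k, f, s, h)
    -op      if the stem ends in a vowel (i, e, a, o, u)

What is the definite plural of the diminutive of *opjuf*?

*opjuf* — final sound /f/ (a consonant) → -top → *opjuftop*.
The diminutive form *opjuftop*: final consonant = /p/, voiceless → -isi → *opjuftopisi*.
The final sound of the plural form *opjuftopisi* is /i/, which is a vowel, so the definite suffix is -op, giving *opjuftopisiop*.

opjuftopisiop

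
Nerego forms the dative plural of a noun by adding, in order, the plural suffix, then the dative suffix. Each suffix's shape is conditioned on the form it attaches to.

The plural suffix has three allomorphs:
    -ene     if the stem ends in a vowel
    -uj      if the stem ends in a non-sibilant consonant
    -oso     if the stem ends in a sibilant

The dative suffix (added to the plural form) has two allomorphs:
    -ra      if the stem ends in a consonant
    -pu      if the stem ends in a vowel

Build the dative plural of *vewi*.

vewienepu

*vewi* — final sound /i/ (a vowel) → -ene → *vewiene*.
The final sound of the plural form *vewiene* is /e/, which is a vowel, so the dative suffix is -pu, giving *vewienepu*.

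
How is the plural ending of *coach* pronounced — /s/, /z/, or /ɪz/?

The stem *coach* ends in a sibilant (/s, z, ʃ, ʒ, tʃ, dʒ/).
The plural suffix surfaces as /ɪz/ after sibilants, /s/ after other voiceless consonants, and /z/ after other voiced sounds.
So the plural -s on *coach* is pronounced /ɪz/.

/ɪz/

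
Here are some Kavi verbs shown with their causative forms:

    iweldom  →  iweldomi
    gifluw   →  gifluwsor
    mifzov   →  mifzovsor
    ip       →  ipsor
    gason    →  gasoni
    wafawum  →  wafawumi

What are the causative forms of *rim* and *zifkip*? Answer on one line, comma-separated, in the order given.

Looking at the final consonant of each stem: -i when the stem ends in a nasal (*iweldom*, *gason*, *wafawum*); -sor when the stem ends in a non-nasal consonant (*gifluw*, *mifzov*, *ip*).
*rim* — final consonant /m/ (a nasal) → -i → *rimi*.
Since the final consonant of *zifkip* is /p/ (non-nasal), it takes -sor, giving *zifkipsor*.

rimi, zifkipsor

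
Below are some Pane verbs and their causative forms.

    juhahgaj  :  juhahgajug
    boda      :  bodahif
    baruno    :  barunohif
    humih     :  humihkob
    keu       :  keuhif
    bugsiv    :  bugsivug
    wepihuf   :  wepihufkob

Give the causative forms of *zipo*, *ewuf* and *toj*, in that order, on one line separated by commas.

zipohif, ewufkob, tojug

Looking at the final sound of each stem: -kob when the stem ends in a voiceless consonant (*humih*, *wepihuf*); -ug when the stem ends in a voiced consonant (*juhahgaj*, *bugsiv*); -hif when the stem ends in a vowel (*boda*, *baruno*, *keu*).
The final sound of *zipo* is /o/, which is a vowel, so the suffix is -hif, giving *zipohif*.
Since the final sound of *ewuf* is /f/ (a voiceless consonant), it takes -kob, giving *ewufkob*.
*toj*: final sound = /j/, a voiced consonant → -ug → *tojug*.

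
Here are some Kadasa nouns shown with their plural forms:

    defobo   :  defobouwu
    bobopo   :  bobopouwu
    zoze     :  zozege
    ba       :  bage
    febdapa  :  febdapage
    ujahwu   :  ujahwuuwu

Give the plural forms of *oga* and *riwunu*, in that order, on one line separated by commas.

ogage, riwunuuwu

Looking at the last vowel of each stem: -uwu when the last vowel of the stem is a rounded vowel (*defobo*, *bobopo*, *ujahwu*); -ge when the last vowel of the stem is an unrounded vowel (*zoze*, *ba*, *febdapa*).
Since the last vowel of *oga* is /a/ (an unrounded vowel), it takes -ge, giving *ogage*.
The last vowel of *riwunu* is /u/, which is a rounded vowel, so the suffix is -uwu, giving *riwunuuwu*.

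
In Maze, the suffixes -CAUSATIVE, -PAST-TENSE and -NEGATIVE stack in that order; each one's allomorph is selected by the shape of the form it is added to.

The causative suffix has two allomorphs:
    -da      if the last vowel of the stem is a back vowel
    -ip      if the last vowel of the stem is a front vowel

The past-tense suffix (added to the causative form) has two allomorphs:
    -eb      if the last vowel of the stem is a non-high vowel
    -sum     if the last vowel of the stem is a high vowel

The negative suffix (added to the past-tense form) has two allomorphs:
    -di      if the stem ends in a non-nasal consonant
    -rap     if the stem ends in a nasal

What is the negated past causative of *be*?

*be* — last vowel /e/ (a front vowel) → -ip → *beip*.
The last vowel of the causative form *beip* is /i/, which is a high vowel, so the past-tense suffix is -sum, giving *beipsum*.
The past-tense form *beipsum* — final consonant /m/ (a nasal) → -rap → *beipsumrap*.

beipsumrap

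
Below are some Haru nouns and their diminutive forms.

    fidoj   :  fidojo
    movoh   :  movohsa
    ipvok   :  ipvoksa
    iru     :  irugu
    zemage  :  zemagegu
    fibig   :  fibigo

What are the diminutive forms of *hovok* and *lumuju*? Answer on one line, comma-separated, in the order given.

hovoksa, lumujugu

Looking at the final sound of each stem: -sa when the stem ends in a voiceless consonant (*movoh*, *ipvok*); -o when the stem ends in a voiced consonant (*fidoj*, *fibig*); -gu when the stem ends in a vowel (*iru*, *zemage*).
The final sound of *hovok* is /k/, which is a voiceless consonant, so the suffix is -sa, giving *hovoksa*.
The final sound of *lumuju* is /u/, which is a vowel, so the suffix is -gu, giving *lumujugu*.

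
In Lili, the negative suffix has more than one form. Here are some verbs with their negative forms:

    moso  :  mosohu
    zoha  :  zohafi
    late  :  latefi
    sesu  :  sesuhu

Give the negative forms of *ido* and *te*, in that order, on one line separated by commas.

idohu, tefi

The pattern is rounding harmony: -hu when the last vowel of the stem is a rounded vowel (*moso*, *sesu*); -fi when the last vowel of the stem is an unrounded vowel (*zoha*, *late*).
Since the last vowel of *ido* is /o/ (a rounded vowel), it takes -hu, giving *idohu*.
*te*: last vowel = /e/, an unrounded vowel → -fi → *tefi*.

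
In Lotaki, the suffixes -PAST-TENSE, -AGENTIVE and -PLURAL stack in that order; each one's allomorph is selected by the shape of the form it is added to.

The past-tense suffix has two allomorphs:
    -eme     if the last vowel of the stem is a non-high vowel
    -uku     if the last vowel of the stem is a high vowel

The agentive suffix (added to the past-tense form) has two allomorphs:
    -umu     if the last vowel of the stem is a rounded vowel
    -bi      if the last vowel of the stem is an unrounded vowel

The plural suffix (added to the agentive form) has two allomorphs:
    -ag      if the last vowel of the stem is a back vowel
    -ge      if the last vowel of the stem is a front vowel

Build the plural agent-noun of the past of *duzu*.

duzuukuumuag

The last vowel of *duzu* is /u/, which is a high vowel, so the past-tense suffix is -uku, giving *duzuuku*.
The past-tense form *duzuuku* — last vowel /u/ (a rounded vowel) → -umu → *duzuukuumu*.
The agentive form *duzuukuumu* — last vowel /u/ (a back vowel) → -ag → *duzuukuumuag*.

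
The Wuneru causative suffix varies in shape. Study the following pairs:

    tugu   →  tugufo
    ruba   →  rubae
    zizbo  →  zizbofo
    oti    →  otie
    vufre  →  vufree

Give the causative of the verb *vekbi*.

vekbie

The suffix is conditioned by the last vowel: -fo when the last vowel of the stem is a rounded vowel (*tugu*, *zizbo*); -e when the last vowel of the stem is an unrounded vowel (*ruba*, *oti*, *vufre*).
The last vowel of *vekbi* is /i/, which is an unrounded vowel, so the suffix is -e, giving *vekbie*.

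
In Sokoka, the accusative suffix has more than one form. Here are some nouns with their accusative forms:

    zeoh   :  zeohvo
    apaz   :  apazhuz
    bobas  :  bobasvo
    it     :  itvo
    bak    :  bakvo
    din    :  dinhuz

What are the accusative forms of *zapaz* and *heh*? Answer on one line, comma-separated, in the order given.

The alternation tracks the final consonant of the stem — -vo when the stem ends in a voiceless consonant (*zeoh*, *bobas*, *it*, *bak*); -huz when the stem ends in a voiced consonant (*apaz*, *din*).
*zapaz* — final consonant /z/ (voiced) → -huz → *zapazhuz*.
Since the final consonant of *heh* is /h/ (voiceless), it takes -vo, giving *hehvo*.

zapazhuz, hehvo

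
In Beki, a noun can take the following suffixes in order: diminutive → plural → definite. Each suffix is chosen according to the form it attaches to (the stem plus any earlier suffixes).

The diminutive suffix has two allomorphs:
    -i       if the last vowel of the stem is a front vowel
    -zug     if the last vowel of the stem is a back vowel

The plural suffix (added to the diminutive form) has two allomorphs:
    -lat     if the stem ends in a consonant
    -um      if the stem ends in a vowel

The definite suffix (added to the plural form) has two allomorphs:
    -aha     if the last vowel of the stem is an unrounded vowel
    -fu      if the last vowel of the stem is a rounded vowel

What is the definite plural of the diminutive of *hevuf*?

hevufzuglataha

*hevuf* — last vowel /u/ (a back vowel) → -zug → *hevufzug*.
The diminutive form *hevufzug*: final sound = /g/, a consonant → -lat → *hevufzuglat*.
The plural form *hevufzuglat*: last vowel = /a/, an unrounded vowel → -aha → *hevufzuglataha*.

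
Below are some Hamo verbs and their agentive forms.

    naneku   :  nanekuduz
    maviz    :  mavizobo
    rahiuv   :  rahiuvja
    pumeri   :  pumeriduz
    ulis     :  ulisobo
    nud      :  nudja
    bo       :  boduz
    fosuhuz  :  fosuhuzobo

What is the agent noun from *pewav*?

pewavja

The alternation tracks the final sound of the stem — -obo when the stem ends in a sibilant (*maviz*, *ulis*, *fosuhuz*); -ja when the stem ends in a non-sibilant consonant (*rahiuv*, *nud*); -duz when the stem ends in a vowel (*naneku*, *pumeri*, *bo*).
*pewav*: final sound = /v/, a non-sibilant consonant → -ja → *pewavja*.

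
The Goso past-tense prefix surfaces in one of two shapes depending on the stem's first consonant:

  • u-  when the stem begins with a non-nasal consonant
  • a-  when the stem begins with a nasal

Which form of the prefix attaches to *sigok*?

u-

*sigok* — first consonant /s/ (non-nasal) → u-.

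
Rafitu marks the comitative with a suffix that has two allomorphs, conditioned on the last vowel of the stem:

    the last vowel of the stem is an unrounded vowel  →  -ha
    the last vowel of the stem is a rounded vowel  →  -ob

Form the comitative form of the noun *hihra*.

*hihra*: last vowel = /a/, an unrounded vowel → -ha → *hihraha*.

hihraha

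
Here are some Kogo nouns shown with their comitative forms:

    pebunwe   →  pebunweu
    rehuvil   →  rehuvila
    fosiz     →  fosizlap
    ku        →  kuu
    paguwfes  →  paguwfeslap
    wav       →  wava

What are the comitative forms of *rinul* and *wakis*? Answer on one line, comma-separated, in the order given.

rinula, wakislap

The alternation tracks the final sound of the stem — -lap when the stem ends in a sibilant (*fosiz*, *paguwfes*); -a when the stem ends in a non-sibilant consonant (*rehuvil*, *wav*); -u when the stem ends in a vowel (*pebunwe*, *ku*).
Since the final sound of *rinul* is /l/ (a non-sibilant consonant), it takes -a, giving *rinula*.
*wakis* — final sound /s/ (a sibilant) → -lap → *wakislap*.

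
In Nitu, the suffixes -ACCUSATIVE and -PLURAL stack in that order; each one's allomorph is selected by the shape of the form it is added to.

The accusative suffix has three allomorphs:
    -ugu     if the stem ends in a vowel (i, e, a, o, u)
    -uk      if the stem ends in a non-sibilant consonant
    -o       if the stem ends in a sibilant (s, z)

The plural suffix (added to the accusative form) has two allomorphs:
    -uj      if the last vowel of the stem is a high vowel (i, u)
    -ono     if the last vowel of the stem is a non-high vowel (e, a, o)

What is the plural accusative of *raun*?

raunukuj

The final sound of *raun* is /n/, which is a non-sibilant consonant, so the accusative suffix is -uk, giving *raunuk*.
The accusative form *raunuk*: last vowel = /u/, a high vowel → -uj → *raunukuj*.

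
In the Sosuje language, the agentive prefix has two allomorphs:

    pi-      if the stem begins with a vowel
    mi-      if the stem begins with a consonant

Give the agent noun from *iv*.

piiv

The first sound of *iv* is /i/, which is a vowel, so the prefix is pi-, giving *piiv*.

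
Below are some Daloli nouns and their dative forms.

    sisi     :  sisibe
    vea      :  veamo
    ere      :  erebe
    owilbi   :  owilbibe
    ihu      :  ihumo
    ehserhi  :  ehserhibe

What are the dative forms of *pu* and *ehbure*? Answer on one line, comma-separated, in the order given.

pumo, ehburebe

The suffix is conditioned by the last vowel: -be when the last vowel of the stem is a front vowel (*sisi*, *ere*, *owilbi*, *ehserhi*); -mo when the last vowel of the stem is a back vowel (*vea*, *ihu*).
Since the last vowel of *pu* is /u/ (a back vowel), it takes -mo, giving *pumo*.
Since the last vowel of *ehbure* is /e/ (a front vowel), it takes -be, giving *ehburebe*.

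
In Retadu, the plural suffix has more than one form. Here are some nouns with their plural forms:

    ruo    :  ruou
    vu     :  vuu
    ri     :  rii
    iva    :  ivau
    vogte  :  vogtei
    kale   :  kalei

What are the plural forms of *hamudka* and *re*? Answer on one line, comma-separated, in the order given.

hamudkau, rei

The alternation tracks the last vowel of the stem — -i when the last vowel of the stem is a front vowel (*ri*, *vogte*, *kale*); -u when the last vowel of the stem is a back vowel (*ruo*, *vu*, *iva*).
The last vowel of *hamudka* is /a/, which is a back vowel, so the suffix is -u, giving *hamudkau*.
*re* — last vowel /e/ (a front vowel) → -i → *rei*.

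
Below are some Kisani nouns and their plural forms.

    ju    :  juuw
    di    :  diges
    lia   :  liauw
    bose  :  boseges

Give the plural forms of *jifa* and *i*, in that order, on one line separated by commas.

jifauw, iges

The pattern is front/back vowel harmony: -ges when the last vowel of the stem is a front vowel (*di*, *bose*); -uw when the last vowel of the stem is a back vowel (*ju*, *lia*).
Since the last vowel of *jifa* is /a/ (a back vowel), it takes -uw, giving *jifauw*.
The last vowel of *i* is /i/, which is a front vowel, so the suffix is -ges, giving *iges*.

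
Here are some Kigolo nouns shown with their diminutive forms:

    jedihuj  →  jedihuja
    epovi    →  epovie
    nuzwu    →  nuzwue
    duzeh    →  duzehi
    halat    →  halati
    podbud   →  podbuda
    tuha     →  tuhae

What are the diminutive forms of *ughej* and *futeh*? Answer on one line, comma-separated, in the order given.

The pattern is voicing of the final sound: -i when the stem ends in a voiceless consonant (*duzeh*, *halat*); -a when the stem ends in a voiced consonant (*jedihuj*, *podbud*); -e when the stem ends in a vowel (*epovi*, *nuzwu*, *tuha*).
The final sound of *ughej* is /j/, which is a voiced consonant, so the suffix is -a, giving *ugheja*.
The final sound of *futeh* is /h/, which is a voiceless consonant, so the suffix is -i, giving *futehi*.

ugheja, futehi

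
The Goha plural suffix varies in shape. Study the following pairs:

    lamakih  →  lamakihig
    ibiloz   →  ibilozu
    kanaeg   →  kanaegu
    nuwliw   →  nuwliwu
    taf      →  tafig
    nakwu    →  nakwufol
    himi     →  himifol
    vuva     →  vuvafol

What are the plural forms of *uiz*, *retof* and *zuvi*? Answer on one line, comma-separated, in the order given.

uizu, retofig, zuvifol

The alternation tracks the final sound of the stem — -ig when the stem ends in a voiceless consonant (*lamakih*, *taf*); -u when the stem ends in a voiced consonant (*ibiloz*, *kanaeg*, *nuwliw*); -fol when the stem ends in a vowel (*nakwu*, *himi*, *vuva*).
*uiz*: final sound = /z/, a voiced consonant → -u → *uizu*.
*retof* — final sound /f/ (a voiceless consonant) → -ig → *retofig*.
Since the final sound of *zuvi* is /i/ (a vowel), it takes -fol, giving *zuvifol*.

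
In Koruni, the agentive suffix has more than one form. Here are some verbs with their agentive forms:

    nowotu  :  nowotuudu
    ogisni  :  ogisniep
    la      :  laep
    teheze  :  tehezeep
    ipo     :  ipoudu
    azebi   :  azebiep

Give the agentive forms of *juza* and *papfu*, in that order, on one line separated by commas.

The pattern is rounding harmony: -udu when the last vowel of the stem is a rounded vowel (*nowotu*, *ipo*); -ep when the last vowel of the stem is an unrounded vowel (*ogisni*, *la*, *teheze*, *azebi*).
The last vowel of *juza* is /a/, which is an unrounded vowel, so the suffix is -ep, giving *juzaep*.
Since the last vowel of *papfu* is /u/ (a rounded vowel), it takes -udu, giving *papfuudu*.

juzaep, papfuudu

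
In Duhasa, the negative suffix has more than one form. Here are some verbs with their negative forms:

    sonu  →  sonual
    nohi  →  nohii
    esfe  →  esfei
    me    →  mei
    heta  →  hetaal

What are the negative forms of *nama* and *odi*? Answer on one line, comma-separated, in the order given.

The alternation tracks the last vowel of the stem — -i when the last vowel of the stem is a front vowel (*nohi*, *esfe*, *me*); -al when the last vowel of the stem is a back vowel (*sonu*, *heta*).
The last vowel of *nama* is /a/, which is a back vowel, so the suffix is -al, giving *namaal*.
*odi*: last vowel = /i/, a front vowel → -i → *odii*.

namaal, odii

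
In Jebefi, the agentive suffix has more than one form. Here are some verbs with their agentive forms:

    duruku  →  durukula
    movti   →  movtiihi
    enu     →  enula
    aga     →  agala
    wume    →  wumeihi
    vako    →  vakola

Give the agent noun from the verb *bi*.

biihi

The suffix is conditioned by the last vowel: -ihi when the last vowel of the stem is a front vowel (*movti*, *wume*); -la when the last vowel of the stem is a back vowel (*duruku*, *enu*, *aga*, *vako*).
*bi*: last vowel = /i/, a front vowel → -ihi → *biihi*.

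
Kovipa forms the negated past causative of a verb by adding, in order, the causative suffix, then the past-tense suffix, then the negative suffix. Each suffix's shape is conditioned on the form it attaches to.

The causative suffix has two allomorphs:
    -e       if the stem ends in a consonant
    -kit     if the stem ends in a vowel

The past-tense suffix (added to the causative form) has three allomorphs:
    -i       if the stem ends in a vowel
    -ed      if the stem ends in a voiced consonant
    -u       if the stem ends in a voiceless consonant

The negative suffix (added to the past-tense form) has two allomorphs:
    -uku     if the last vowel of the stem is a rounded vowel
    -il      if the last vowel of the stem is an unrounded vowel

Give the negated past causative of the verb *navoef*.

navoefeiil

*navoef* — final sound /f/ (a consonant) → -e → *navoefe*.
The causative form *navoefe* — final sound /e/ (a vowel) → -i → *navoefei*.
The past-tense form *navoefei* — last vowel /i/ (an unrounded vowel) → -il → *navoefeiil*.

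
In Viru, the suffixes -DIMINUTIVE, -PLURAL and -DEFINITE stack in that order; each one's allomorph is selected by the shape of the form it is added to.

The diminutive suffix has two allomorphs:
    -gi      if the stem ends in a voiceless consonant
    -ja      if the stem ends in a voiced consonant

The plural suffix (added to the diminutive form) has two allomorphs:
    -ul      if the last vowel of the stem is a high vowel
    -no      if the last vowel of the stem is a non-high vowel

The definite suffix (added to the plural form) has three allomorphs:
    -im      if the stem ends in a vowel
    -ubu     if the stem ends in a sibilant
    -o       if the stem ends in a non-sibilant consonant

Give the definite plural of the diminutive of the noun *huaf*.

*huaf*: final consonant = /f/, voiceless → -gi → *huafgi*.
Since the last vowel of the diminutive form *huafgi* is /i/ (a high vowel), it takes -ul, giving *huafgiul*.
The final sound of the plural form *huafgiul* is /l/, which is a non-sibilant consonant, so the definite suffix is -o, giving *huafgiulo*.

huafgiulo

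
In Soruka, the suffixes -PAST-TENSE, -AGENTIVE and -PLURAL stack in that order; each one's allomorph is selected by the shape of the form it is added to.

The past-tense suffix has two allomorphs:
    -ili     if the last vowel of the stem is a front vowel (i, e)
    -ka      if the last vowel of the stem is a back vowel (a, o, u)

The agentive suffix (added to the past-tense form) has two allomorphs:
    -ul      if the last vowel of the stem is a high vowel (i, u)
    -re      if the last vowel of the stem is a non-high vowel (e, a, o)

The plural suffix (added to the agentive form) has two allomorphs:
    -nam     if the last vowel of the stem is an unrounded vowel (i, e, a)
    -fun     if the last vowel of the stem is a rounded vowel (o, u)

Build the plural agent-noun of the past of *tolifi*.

Since the last vowel of *tolifi* is /i/ (a front vowel), it takes -ili, giving *tolifiili*.
The last vowel of the past-tense form *tolifiili* is /i/, which is a high vowel, so the agentive suffix is -ul, giving *tolifiiliul*.
The last vowel of the agentive form *tolifiiliul* is /u/, which is a rounded vowel, so the plural suffix is -fun, giving *tolifiiliulfun*.

tolifiiliulfun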